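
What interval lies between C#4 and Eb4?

diminished third

C to E spans three letter names (C-D-E): a third.
C#4 to Eb4 spans 2 semitones — two semitones narrower than the major third (4) — giving a diminished third.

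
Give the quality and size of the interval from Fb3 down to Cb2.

Descending from Fb3 to Cb2 is the same interval as ascending Cb2 to Fb3.
C to F spans four letter names (C-D-E-F), plus an octave: an eleventh.
Cb2 to Fb3 is 17 semitones, matching the perfect eleventh exactly, so the quality is perfect.
(Equivalently, a compound perfect fourth: a perfect fourth plus an octave.)

perfect eleventh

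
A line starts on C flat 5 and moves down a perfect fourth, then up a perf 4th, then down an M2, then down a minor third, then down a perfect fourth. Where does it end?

D flat 4

Down a perfect fourth from Cb5: Gb4 (5 semitones down).
Up a perfect fourth from Gb4: Cb5 (5 semitones up).
A major second down from Cb5 is Bbb4.
Bbb4 down a minor third → Gb4 (3 semitones).
Gb4 down a perfect fourth → Db4 (5 semitones).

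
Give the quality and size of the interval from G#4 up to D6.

G to D spans five letter names (G-A-B-C-D), plus an octave: a twelfth.
The perfect twelfth is 19 semitones; here we have 18, one semitone narrower: diminished.
(Equivalently, a compound diminished fifth: a diminished fifth plus an octave.)

d12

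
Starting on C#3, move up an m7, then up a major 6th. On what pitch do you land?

Up a minor seventh from C#3: B3 (10 semitones up).
A major sixth up from B3 is G#4.

G#4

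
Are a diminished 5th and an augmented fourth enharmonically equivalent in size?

Yes

A diminished fifth spans 6 semitones, and an augmented fourth also spans 6 semitones — they're enharmonic.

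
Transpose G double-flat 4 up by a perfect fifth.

D double-flat 5

Five letter names up from G: D.
A perfect fifth spans 7 semitones, so from Gbb4 the target pitch is Dbb5.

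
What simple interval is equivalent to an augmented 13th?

A6

Subtracting seven from the interval number removes an octave: 13 − 7 = 6.
So an augmented thirteenth is an octave plus an augmented sixth. The quality is unchanged.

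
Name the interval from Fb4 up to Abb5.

minor 10th

F to A spans three letter names (F-G-A), plus an octave — that makes it a tenth of some quality.
Fb4 to Abb5 is 15 semitones, a half step short of the major tenth (16), so this is minor.
(Equivalently, a compound minor third: a minor third plus an octave.)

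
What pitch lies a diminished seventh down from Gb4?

The seventh takes the letter from G down to A.
Moving 9 semitones down from Gb4 (the size of a diminished seventh) reaches A3.

A3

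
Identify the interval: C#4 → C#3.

Descending from C#4 to C#3 is the same interval as ascending C#3 to C#4.
C to C is the same letter name, plus an octave: an octave.
Counting semitones, C#3→C#4 is 12, which is the perfect octave.

P8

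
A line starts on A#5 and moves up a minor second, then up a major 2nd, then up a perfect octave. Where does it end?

Up a minor second from A#5: B5 (1 semitone up).
Up a major second from B5: C#6 (2 semitones up).
Up a perfect octave from C#6: C#7 (12 semitones up).

C#7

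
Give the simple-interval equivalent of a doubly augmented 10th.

doubly augmented 3rd

Each octave removed subtracts seven from the number: 10 − 7 = 3.
That makes a doubly augmented tenth a compound doubly augmented third — an octave plus a doubly augmented third.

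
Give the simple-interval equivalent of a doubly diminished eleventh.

Each octave removed subtracts seven from the number: 11 − 7 = 4.
Quality carries through unchanged, so the simple form is a doubly diminished fourth.

dd4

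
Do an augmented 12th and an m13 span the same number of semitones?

Both span 20 semitones: an augmented twelfth and a minor thirteenth are the same chromatic distance.

Yes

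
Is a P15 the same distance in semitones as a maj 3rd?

24 semitones (perfect fifteenth) vs 4 semitones (major third): not equal.

No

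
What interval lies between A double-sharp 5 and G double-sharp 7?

minor fourteenth

A to G spans seven letter names (A-B-C-D-E-F-G), plus an octave: a fourteenth.
A##5 to G##7 is 22 semitones, a half step short of the major fourteenth (23), so this is minor.
(Equivalently, a compound minor seventh: a minor seventh plus an octave.)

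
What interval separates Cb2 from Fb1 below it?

Descending from Cb2 to Fb1 is the same interval as ascending Fb1 to Cb2.
F to C spans five letter names (F-G-A-B-C): a fifth.
The perfect fifth spans 7 semitones, and Fb1 to Cb2 is exactly 7 semitones — so this is a perfect fifth.

perfect fifth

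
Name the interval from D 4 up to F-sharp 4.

M3

D to F spans three letter names (D-E-F): a third.
D4 to F#4 is 4 semitones, matching the major third exactly, so the quality is major.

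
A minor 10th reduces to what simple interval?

minor 3rd

Subtracting seven from the interval number removes an octave: 10 − 7 = 3.
That makes a minor tenth a compound minor third — an octave plus a minor third.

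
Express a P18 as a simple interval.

perfect 4th

Each octave removed subtracts seven from the number: 18 − 14 = 4.
That makes a perfect eighteenth a compound perfect fourth — 2 octaves plus a perfect fourth.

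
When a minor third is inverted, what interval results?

major sixth

The rule of nine gives the new number: 9 − 3 = 6, so a third becomes a sixth.
And minor becomes major under inversion, so we get a major sixth.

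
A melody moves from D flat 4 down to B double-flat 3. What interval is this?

Descending from Db4 to Bbb3 is the same interval as ascending Bbb3 to Db4.
B to D spans three letter names (B-C-D), so the interval is some kind of third.
Counting semitones, Bbb3→Db4 is 4, which is the major third.

major third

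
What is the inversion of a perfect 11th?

First reduce the compound perfect eleventh to its simple form, a perfect fourth.
The rule of nine gives the new number: 9 − 4 = 5, so a fourth becomes a fifth.
The quality also flips — perfect stays perfect — giving a perfect fifth.

perfect fifth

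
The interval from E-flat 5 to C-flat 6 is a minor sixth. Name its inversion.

The rule of nine gives the new number: 9 − 6 = 3, so a sixth becomes a third.
And minor becomes major under inversion, so we get a major third.

major third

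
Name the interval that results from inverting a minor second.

major seventh

Inverted interval numbers add to nine, so a second pairs with a seventh (2 + 7 = 9).
The quality also flips — minor becomes major — giving a major seventh.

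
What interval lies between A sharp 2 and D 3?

A to D spans four letter names (A-B-C-D): a fourth.
A#2 to D3 spans 4 semitones — one semitone narrower than the perfect fourth (5) — giving a diminished fourth.

diminished fourth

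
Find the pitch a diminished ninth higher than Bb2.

Cbb4

The ninth's letter: B up two letter names plus an octave → C.
A diminished ninth is 12 semitones; 12 semitones up from Bb2 gives Cbb4.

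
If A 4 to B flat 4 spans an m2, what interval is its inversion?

M7

Interval numbers invert to sum to nine: 2 + 7 = 9, so a second inverts to a seventh.
Quality inverts too: minor becomes major. That makes the inversion a major seventh.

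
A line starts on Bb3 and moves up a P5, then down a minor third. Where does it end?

Bb3 up a perfect fifth → F4 (7 semitones).
A minor third down from F4 is D4.

D4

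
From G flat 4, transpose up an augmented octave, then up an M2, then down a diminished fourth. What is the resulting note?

Gb4 up an augmented octave → G5 (13 semitones).
G5 up a major second → A5 (2 semitones).
A diminished fourth down from A5 is E#5.

E sharp 5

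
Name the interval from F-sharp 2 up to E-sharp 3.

major seventh

F to E spans seven letter names (F-G-A-B-C-D-E) — that makes it a seventh of some quality.
The major seventh spans 11 semitones, and F#2 to E#3 is exactly 11 semitones — so this is a major seventh.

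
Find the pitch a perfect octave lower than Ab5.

An octave keeps the letter name A, an octave down from A.
A perfect octave is 12 semitones; 12 semitones down from Ab5 gives Ab4.

Ab4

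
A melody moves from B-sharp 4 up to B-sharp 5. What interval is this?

B to B is the same letter name, plus an octave: an octave.
Counting semitones, B#4→B#5 is 12, which is the perfect octave.

perfect octave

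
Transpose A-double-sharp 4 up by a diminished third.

The third takes the letter from A up to C.
A diminished third is 2 semitones; 2 semitones up from A##4 gives C#5.

C-sharp 5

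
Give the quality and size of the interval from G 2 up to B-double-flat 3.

diminished tenth

G to B spans three letter names (G-A-B), plus an octave — that makes it a tenth of some quality.
G2 to Bbb3 spans 14 semitones — two semitones narrower than the major tenth (16) — giving a diminished tenth.
(Equivalently, a compound diminished third: a diminished third plus an octave.)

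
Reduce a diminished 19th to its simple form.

diminished 5th

Take out 2 octaves (14 from the number): 19 − 14 = 5.
That makes a diminished nineteenth a compound diminished fifth — 2 octaves plus a diminished fifth.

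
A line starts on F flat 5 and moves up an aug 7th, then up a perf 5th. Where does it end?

An augmented seventh up from Fb5 is E6.
E6 up a perfect fifth → B6 (7 semitones).

B 6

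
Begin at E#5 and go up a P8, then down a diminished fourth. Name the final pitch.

B##5

Up a perfect octave from E#5: E#6 (12 semitones up).
A diminished fourth down from E#6 is B##5.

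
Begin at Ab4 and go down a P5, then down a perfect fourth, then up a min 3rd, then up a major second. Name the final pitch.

Db4

Ab4 down a perfect fifth → Db4 (7 semitones).
Down a perfect fourth from Db4: Ab3 (5 semitones down).
Up a minor third from Ab3: Cb4 (3 semitones up).
Cb4 up a major second → Db4 (2 semitones).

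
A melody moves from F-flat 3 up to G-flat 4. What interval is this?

M9

F to G spans two letter names (F-G), plus an octave: a ninth.
Fb3 to Gb4 is 14 semitones, matching the major ninth exactly, so the quality is major.
(Equivalently, a compound major second: a major second plus an octave.)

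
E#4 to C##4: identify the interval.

Descending from E#4 to C##4 is the same interval as ascending C##4 to E#4.
C to E spans three letter names (C-D-E) — that makes it a third of some quality.
C##4 to E#4 is 3 semitones, a half step short of the major third (4), so this is minor.

minor third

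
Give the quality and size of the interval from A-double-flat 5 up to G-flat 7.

A to G spans seven letter names (A-B-C-D-E-F-G), plus an octave: a fourteenth.
Abb5 to Gb7 is 23 semitones, matching the major fourteenth exactly, so the quality is major.
(Equivalently, a compound major seventh: a major seventh plus an octave.)

major 14th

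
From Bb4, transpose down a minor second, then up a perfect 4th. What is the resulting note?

Down a minor second from Bb4: A4 (1 semitone down).
A4 up a perfect fourth → D5 (5 semitones).

D5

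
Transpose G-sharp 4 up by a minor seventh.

The seventh takes the letter from G up to F.
Moving 10 semitones up from G#4 (the size of a minor seventh) reaches F#5.

F-sharp 5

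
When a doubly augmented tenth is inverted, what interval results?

doubly diminished sixth

First reduce the compound doubly augmented tenth to its simple form, a doubly augmented third.
The rule of nine gives the new number: 9 − 3 = 6, so a third becomes a sixth.
And doubly augmented becomes doubly diminished under inversion, so we get a doubly diminished sixth.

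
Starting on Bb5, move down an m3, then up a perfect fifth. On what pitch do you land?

Down a minor third from Bb5: G5 (3 semitones down).
G5 up a perfect fifth → D6 (7 semitones).

D6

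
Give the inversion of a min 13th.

First reduce the compound minor thirteenth to its simple form, a minor sixth.
Inverted interval numbers add to nine, so a sixth pairs with a third (6 + 3 = 9).
And minor becomes major under inversion, so we get a major third.

M3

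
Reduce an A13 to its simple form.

A6

Take out an octave (7 from the number): 13 − 7 = 6.
So an augmented thirteenth is an octave plus an augmented sixth. The quality is unchanged.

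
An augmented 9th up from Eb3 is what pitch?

F#4

Counting two letter names plus an octave up from E lands on F.
An augmented ninth is 15 semitones; 15 semitones up from Eb3 gives F#4.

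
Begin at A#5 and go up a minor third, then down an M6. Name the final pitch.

A#5 up a minor third → C#6 (3 semitones).
Down a major sixth from C#6: E5 (9 semitones down).

E5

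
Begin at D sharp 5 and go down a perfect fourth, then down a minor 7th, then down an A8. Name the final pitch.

B 2

A perfect fourth down from D#5 is A#4.
Down a minor seventh from A#4: B#3 (10 semitones down).
An augmented octave down from B#3 is B2.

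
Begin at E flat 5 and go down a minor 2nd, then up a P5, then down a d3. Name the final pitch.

F double-sharp 5

Eb5 down a minor second → D5 (1 semitone).
A perfect fifth up from D5 is A5.
Down a diminished third from A5: F##5 (2 semitones down).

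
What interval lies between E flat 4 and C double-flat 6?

E to C spans six letter names (E-F-G-A-B-C), plus an octave: a thirteenth.
The major thirteenth is 21 semitones; here we have 19, two semitones narrower: diminished.
(Equivalently, a compound diminished sixth: a diminished sixth plus an octave.)

diminished thirteenth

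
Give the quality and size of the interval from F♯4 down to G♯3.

minor seventh

Descending from F#4 to G#3 is the same interval as ascending G#3 to F#4.
G to F spans seven letter names (G-A-B-C-D-E-F), so the interval is some kind of seventh.
A major seventh would be 11 semitones, but G#3 to F#4 is 10 — one semitone narrower, making it a minor seventh.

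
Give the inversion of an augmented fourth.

Interval numbers invert to sum to nine: 4 + 5 = 9, so a fourth inverts to a fifth.
The quality also flips — augmented becomes diminished — giving a diminished fifth.

diminished fifth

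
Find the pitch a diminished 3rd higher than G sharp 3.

The third takes the letter from G up to B.
A diminished third spans 2 semitones, so from G#3 the target pitch is Bb3.

B flat 3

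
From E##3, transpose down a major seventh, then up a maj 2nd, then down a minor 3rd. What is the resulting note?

A major seventh down from E##3 is F##2.
F##2 up a major second → G##2 (2 semitones).
G##2 down a minor third → E##2 (3 semitones).

E##2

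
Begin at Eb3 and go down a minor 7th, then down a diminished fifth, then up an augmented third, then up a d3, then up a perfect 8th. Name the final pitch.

F#3

A minor seventh down from Eb3 is F2.
A diminished fifth down from F2 is B1.
B1 up an augmented third → D##2 (5 semitones).
A diminished third up from D##2 is F#2.
A perfect octave up from F#2 is F#3.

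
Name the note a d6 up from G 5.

E double-flat 6

Counting six letter names up from G lands on E.
A diminished sixth is 7 semitones; 7 semitones up from G5 gives Ebb6.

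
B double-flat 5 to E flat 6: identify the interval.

B to E spans four letter names (B-C-D-E), so the interval is some kind of fourth.
Bbb5 to Eb6 spans 6 semitones — one semitone wider than the perfect fourth (5) — giving an augmented fourth.

augmented 4th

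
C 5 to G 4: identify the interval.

perfect fourth

Descending from C5 to G4 is the same interval as ascending G4 to C5.
G to C spans four letter names (G-A-B-C), so the interval is some kind of fourth.
The perfect fourth spans 5 semitones, and G4 to C5 is exactly 5 semitones — so this is a perfect fourth.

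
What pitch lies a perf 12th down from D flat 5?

G flat 3

Five letters down from D (plus an octave) reaches G.
A perfect twelfth is 19 semitones; 19 semitones down from Db5 gives Gb3.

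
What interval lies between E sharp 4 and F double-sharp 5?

M9

E to F spans two letter names (E-F), plus an octave: a ninth.
The major ninth spans 14 semitones, and E#4 to F##5 is exactly 14 semitones — so this is a major ninth.
(Equivalently, a compound major second: a major second plus an octave.)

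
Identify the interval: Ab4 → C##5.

doubly augmented third

A to C spans three letter names (A-B-C), so the interval is some kind of third.
A major third would be 4 semitones; Ab4 to C##5 is 6, two semitones wider, so the interval is doubly augmented.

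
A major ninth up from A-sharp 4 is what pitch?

Counting two letter names plus an octave up from A lands on B.
A major ninth spans 14 semitones, so from A#4 the target pitch is B#5.

B-sharp 5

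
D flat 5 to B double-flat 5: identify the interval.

D to B spans six letter names (D-E-F-G-A-B): a sixth.
At 8 semitones, Db5→Bbb5 falls one short of a major sixth: minor.

minor sixth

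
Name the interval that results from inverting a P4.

Interval numbers invert to sum to nine: 4 + 5 = 9, so a fourth inverts to a fifth.
The quality also flips — perfect stays perfect — giving a perfect fifth.

P5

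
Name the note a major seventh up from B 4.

Counting seven letter names up from B lands on A.
A major seventh spans 11 semitones, so from B4 the target pitch is A#5.

A sharp 5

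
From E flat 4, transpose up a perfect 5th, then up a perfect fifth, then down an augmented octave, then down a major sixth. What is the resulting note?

Up a perfect fifth from Eb4: Bb4 (7 semitones up).
Up a perfect fifth from Bb4: F5 (7 semitones up).
Down an augmented octave from F5: Fb4 (13 semitones down).
A major sixth down from Fb4 is Abb3.

A double-flat 3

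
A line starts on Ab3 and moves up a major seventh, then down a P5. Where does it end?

C4

Ab3 up a major seventh → G4 (11 semitones).
A perfect fifth down from G4 is C4.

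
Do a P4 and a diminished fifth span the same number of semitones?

A perfect fourth is 5 semitones but a diminished fifth is 6 semitones — different sizes.

No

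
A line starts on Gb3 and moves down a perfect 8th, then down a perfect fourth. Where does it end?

Db2

A perfect octave down from Gb3 is Gb2.
Down a perfect fourth from Gb2: Db2 (5 semitones down).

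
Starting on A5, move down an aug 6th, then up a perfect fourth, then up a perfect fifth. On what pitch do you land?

An augmented sixth down from A5 is Cb5.
Up a perfect fourth from Cb5: Fb5 (5 semitones up).
Fb5 up a perfect fifth → Cb6 (7 semitones).

Cb6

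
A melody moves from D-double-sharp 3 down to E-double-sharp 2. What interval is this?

m7

Descending from D##3 to E##2 is the same interval as ascending E##2 to D##3.
E to D spans seven letter names (E-F-G-A-B-C-D), so the interval is some kind of seventh.
E##2 to D##3 is 10 semitones, a half step short of the major seventh (11), so this is minor.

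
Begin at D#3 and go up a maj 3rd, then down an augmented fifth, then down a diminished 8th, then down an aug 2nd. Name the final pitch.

D#3 up a major third → F##3 (4 semitones).
F##3 down an augmented fifth → B2 (8 semitones).
B2 down a diminished octave → B#1 (11 semitones).
B#1 down an augmented second → A1 (3 semitones).

A1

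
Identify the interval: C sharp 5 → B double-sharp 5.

C to B spans seven letter names (C-D-E-F-G-A-B), so the interval is some kind of seventh.
A major seventh would be 11 semitones; C#5 to B##5 is 12, one semitone wider, so the interval is augmented.

augmented 7th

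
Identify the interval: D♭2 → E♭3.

D to E spans two letter names (D-E), plus an octave — that makes it a ninth of some quality.
Db2 to Eb3 is 14 semitones, matching the major ninth exactly, so the quality is major.
(Equivalently, a compound major second: a major second plus an octave.)

M9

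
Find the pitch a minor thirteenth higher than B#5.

The thirteenth's letter: B up six letter names plus an octave → G.
Moving 20 semitones up from B#5 (the size of a minor thirteenth) reaches G#7.

G#7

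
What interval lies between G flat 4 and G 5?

augmented octave

G to G is the same letter name, plus an octave, so the interval is some kind of octave.
Gb4 to G5 spans 13 semitones — one semitone wider than the perfect octave (12) — giving an augmented octave.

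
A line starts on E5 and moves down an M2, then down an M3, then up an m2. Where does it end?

Cb5

E5 down a major second → D5 (2 semitones).
A major third down from D5 is Bb4.
A minor second up from Bb4 is Cb5.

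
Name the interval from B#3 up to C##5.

M9

B to C spans two letter names (B-C), plus an octave: a ninth.
Counting semitones, B#3→C##5 is 14, which is the major ninth.
(Equivalently, a compound major second: a major second plus an octave.)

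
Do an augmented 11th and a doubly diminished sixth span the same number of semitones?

No

An augmented eleventh spans 18 semitones; a doubly diminished sixth spans 6 semitones. They differ by 12.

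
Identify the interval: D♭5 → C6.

D to C spans seven letter names (D-E-F-G-A-B-C), so the interval is some kind of seventh.
Counting semitones, Db5→C6 is 11, which is the major seventh.

major 7th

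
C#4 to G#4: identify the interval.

C to G spans five letter names (C-D-E-F-G), so the interval is some kind of fifth.
C#4 to G#4 is 7 semitones, matching the perfect fifth exactly, so the quality is perfect.

perfect 5th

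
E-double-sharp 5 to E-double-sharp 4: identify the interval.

perfect 8th

Descending from E##5 to E##4 is the same interval as ascending E##4 to E##5.
E to E is the same letter name, plus an octave, so the interval is some kind of octave.
Counting semitones, E##4→E##5 is 12, which is the perfect octave.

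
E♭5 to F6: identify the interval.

E to F spans two letter names (E-F), plus an octave — that makes it a ninth of some quality.
The major ninth spans 14 semitones, and Eb5 to F6 is exactly 14 semitones — so this is a major ninth.
(Equivalently, a compound major second: a major second plus an octave.)

major ninth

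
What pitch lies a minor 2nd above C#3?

D3

The second takes the letter from C up to D.
A minor second is 1 semitone; 1 semitone up from C#3 gives D3.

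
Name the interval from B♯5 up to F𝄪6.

B to F spans five letter names (B-C-D-E-F), so the interval is some kind of fifth.
Counting semitones, B#5→F##6 is 7, which is the perfect fifth.

perfect fifth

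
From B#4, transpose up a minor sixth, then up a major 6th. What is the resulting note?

E#6

Up a minor sixth from B#4: G#5 (8 semitones up).
A major sixth up from G#5 is E#6.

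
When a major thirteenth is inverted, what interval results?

First reduce the compound major thirteenth to its simple form, a major sixth.
Interval numbers invert to sum to nine: 6 + 3 = 9, so a sixth inverts to a third.
The quality also flips — major becomes minor — giving a minor third.

minor 3rd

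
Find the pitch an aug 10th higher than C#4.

Three letters up from C (plus an octave) reaches E.
An augmented tenth is 17 semitones; 17 semitones up from C#4 gives E##5.

E##5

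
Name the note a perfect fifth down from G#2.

C#2

The fifth takes the letter from G down to C.
Moving 7 semitones down from G#2 (the size of a perfect fifth) reaches C#2.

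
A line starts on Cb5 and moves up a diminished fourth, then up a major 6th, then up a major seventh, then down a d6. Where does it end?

E6

Cb5 up a diminished fourth → Fbb5 (4 semitones).
A major sixth up from Fbb5 is Dbb6.
Dbb6 up a major seventh → Cb7 (11 semitones).
Cb7 down a diminished sixth → E6 (7 semitones).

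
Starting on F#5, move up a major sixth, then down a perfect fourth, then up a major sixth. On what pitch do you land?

F##6

Up a major sixth from F#5: D#6 (9 semitones up).
A perfect fourth down from D#6 is A#5.
Up a major sixth from A#5: F##6 (9 semitones up).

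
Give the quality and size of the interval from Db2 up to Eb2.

D to E spans two letter names (D-E), so the interval is some kind of second.
Db2 to Eb2 is 2 semitones, matching the major second exactly, so the quality is major.

major second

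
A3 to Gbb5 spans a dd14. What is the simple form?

Each octave removed subtracts seven from the number: 14 − 7 = 7.
So a doubly diminished fourteenth is an octave plus a doubly diminished seventh. The quality is unchanged.

dd7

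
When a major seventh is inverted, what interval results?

Inverted interval numbers add to nine, so a seventh pairs with a second (7 + 2 = 9).
The quality also flips — major becomes minor — giving a minor second.

minor 2nd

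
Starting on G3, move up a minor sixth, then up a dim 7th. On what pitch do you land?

Dbb5

G3 up a minor sixth → Eb4 (8 semitones).
A diminished seventh up from Eb4 is Dbb5.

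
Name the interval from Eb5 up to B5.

augmented 5th

E to B spans five letter names (E-F-G-A-B): a fifth.
Eb5 to B5 spans 8 semitones — one semitone wider than the perfect fifth (7) — giving an augmented fifth.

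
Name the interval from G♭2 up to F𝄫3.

G to F spans seven letter names (G-A-B-C-D-E-F): a seventh.
A major seventh would be 11 semitones; Gb2 to Fbb3 is 9, two semitones narrower, so the interval is diminished.

diminished seventh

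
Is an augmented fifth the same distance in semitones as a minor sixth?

An augmented fifth = 8 semitones = a minor sixth; enharmonically equal.

Yes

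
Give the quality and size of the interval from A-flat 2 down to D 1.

diminished 12th

Descending from Ab2 to D1 is the same interval as ascending D1 to Ab2.
D to A spans five letter names (D-E-F-G-A), plus an octave: a twelfth.
D1 to Ab2 spans 18 semitones — one semitone narrower than the perfect twelfth (19) — giving a diminished twelfth.
(Equivalently, a compound diminished fifth: a diminished fifth plus an octave.)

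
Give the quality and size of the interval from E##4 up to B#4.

diminished 5th

E to B spans five letter names (E-F-G-A-B) — that makes it a fifth of some quality.
A perfect fifth would be 7 semitones; E##4 to B#4 is 6, one semitone narrower, so the interval is diminished.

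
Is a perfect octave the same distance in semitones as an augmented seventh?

Yes

Both span 12 semitones: a perfect octave and an augmented seventh are the same chromatic distance.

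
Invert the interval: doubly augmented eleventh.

doubly diminished 5th

First reduce the compound doubly augmented eleventh to its simple form, a doubly augmented fourth.
The rule of nine gives the new number: 9 − 4 = 5, so a fourth becomes a fifth.
And doubly augmented becomes doubly diminished under inversion, so we get a doubly diminished fifth.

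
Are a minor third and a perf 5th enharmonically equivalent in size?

A minor third is 3 semitones but a perfect fifth is 7 semitones — different sizes.

No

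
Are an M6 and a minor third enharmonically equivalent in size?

No

9 semitones (major sixth) vs 3 semitones (minor third): not equal.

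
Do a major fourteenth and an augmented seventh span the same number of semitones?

No

A major fourteenth is 23 semitones but an augmented seventh is 12 semitones — different sizes.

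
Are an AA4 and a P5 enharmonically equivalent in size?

Yes

A doubly augmented fourth spans 7 semitones, and a perfect fifth also spans 7 semitones — they're enharmonic.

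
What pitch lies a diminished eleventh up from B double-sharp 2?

The eleventh's letter: B up four letter names plus an octave → E.
A diminished eleventh spans 16 semitones, so from B##2 the target pitch is E#4.

E sharp 4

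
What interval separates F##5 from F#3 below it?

Descending from F##5 to F#3 is the same interval as ascending F#3 to F##5.
F to F is the same letter name, plus 2 octaves — that makes it a fifteenth of some quality.
The perfect fifteenth is 24 semitones; here we have 25, one semitone wider: augmented.
(Equivalently, a compound augmented octave: an augmented octave plus an octave.)

augmented fifteenth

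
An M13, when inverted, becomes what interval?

First reduce the compound major thirteenth to its simple form, a major sixth.
Inverted interval numbers add to nine, so a sixth pairs with a third (6 + 3 = 9).
And major becomes minor under inversion, so we get a minor third.

minor 3rd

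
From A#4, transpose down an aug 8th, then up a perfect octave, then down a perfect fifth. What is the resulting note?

D4

Down an augmented octave from A#4: A3 (13 semitones down).
Up a perfect octave from A3: A4 (12 semitones up).
A perfect fifth down from A4 is D4.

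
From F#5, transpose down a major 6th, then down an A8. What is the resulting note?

Down a major sixth from F#5: A4 (9 semitones down).
Down an augmented octave from A4: Ab3 (13 semitones down).

Ab3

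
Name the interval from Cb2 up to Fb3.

perfect eleventh

C to F spans four letter names (C-D-E-F), plus an octave, so the interval is some kind of eleventh.
Cb2 to Fb3 is 17 semitones, matching the perfect eleventh exactly, so the quality is perfect.
(Equivalently, a compound perfect fourth: a perfect fourth plus an octave.)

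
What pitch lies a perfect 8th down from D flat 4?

D flat 3

The letter stays D (same as the start), shifted an octave down.
A perfect octave is 12 semitones; 12 semitones down from Db4 gives Db3.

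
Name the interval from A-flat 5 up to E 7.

augmented twelfth

A to E spans five letter names (A-B-C-D-E), plus an octave — that makes it a twelfth of some quality.
Ab5 to E7 spans 20 semitones — one semitone wider than the perfect twelfth (19) — giving an augmented twelfth.
(Equivalently, a compound augmented fifth: an augmented fifth plus an octave.)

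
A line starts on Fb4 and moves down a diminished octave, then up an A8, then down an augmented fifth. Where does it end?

Bb3

A diminished octave down from Fb4 is F3.
An augmented octave up from F3 is F#4.
F#4 down an augmented fifth → Bb3 (8 semitones).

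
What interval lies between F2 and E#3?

F to E spans seven letter names (F-G-A-B-C-D-E) — that makes it a seventh of some quality.
F2 to E#3 spans 12 semitones — one semitone wider than the major seventh (11) — giving an augmented seventh.

augmented 7th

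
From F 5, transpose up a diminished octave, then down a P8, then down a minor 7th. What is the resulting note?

F5 up a diminished octave → Fb6 (11 semitones).
Down a perfect octave from Fb6: Fb5 (12 semitones down).
Down a minor seventh from Fb5: Gb4 (10 semitones down).

G flat 4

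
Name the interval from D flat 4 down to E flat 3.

Descending from Db4 to Eb3 is the same interval as ascending Eb3 to Db4.
E to D spans seven letter names (E-F-G-A-B-C-D) — that makes it a seventh of some quality.
A major seventh would be 11 semitones, but Eb3 to Db4 is 10 — one semitone narrower, making it a minor seventh.

minor seventh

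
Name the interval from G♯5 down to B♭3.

Descending from G#5 to Bb3 is the same interval as ascending Bb3 to G#5.
B to G spans six letter names (B-C-D-E-F-G), plus an octave — that makes it a thirteenth of some quality.
The major thirteenth is 21 semitones; here we have 22, one semitone wider: augmented.
(Equivalently, a compound augmented sixth: an augmented sixth plus an octave.)

augmented thirteenth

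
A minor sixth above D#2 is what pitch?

Six letter names up from D: B.
Moving 8 semitones up from D#2 (the size of a minor sixth) reaches B2.

B2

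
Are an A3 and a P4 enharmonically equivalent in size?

Yes

An augmented third spans 5 semitones, and a perfect fourth also spans 5 semitones — they're enharmonic.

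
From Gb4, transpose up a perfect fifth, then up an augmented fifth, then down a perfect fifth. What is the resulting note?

Up a perfect fifth from Gb4: Db5 (7 semitones up).
Up an augmented fifth from Db5: A5 (8 semitones up).
A5 down a perfect fifth → D5 (7 semitones).

D5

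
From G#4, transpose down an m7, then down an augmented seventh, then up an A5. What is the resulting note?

F#3

G#4 down a minor seventh → A#3 (10 semitones).
A#3 down an augmented seventh → Bb2 (12 semitones).
Up an augmented fifth from Bb2: F#3 (8 semitones up).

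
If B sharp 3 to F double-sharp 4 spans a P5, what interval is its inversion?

The rule of nine gives the new number: 9 − 5 = 4, so a fifth becomes a fourth.
The quality also flips — perfect stays perfect — giving a perfect fourth.

P4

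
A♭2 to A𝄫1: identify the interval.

augmented octave

Descending from Ab2 to Abb1 is the same interval as ascending Abb1 to Ab2.
A to A is the same letter name, plus an octave — that makes it an octave of some quality.
The perfect octave is 12 semitones; here we have 13, one semitone wider: augmented.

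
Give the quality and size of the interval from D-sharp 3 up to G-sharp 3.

perfect fourth

D to G spans four letter names (D-E-F-G): a fourth.
The perfect fourth spans 5 semitones, and D#3 to G#3 is exactly 5 semitones — so this is a perfect fourth.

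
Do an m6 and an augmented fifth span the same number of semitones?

A minor sixth spans 8 semitones, and an augmented fifth also spans 8 semitones — they're enharmonic.

Yes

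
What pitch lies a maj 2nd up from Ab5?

Two letter names up from A: B.
Moving 2 semitones up from Ab5 (the size of a major second) reaches Bb5.

Bb5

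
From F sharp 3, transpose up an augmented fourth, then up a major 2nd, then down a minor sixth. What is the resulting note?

E double-sharp 3

F#3 up an augmented fourth → B#3 (6 semitones).
B#3 up a major second → C##4 (2 semitones).
A minor sixth down from C##4 is E##3.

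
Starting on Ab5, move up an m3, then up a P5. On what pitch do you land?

Ab5 up a minor third → Cb6 (3 semitones).
Up a perfect fifth from Cb6: Gb6 (7 semitones up).

Gb6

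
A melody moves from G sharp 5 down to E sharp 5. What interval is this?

minor third

Descending from G#5 to E#5 is the same interval as ascending E#5 to G#5.
E to G spans three letter names (E-F-G): a third.
A major third would be 4 semitones, but E#5 to G#5 is 3 — one semitone narrower, making it a minor third.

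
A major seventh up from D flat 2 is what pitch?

C 3

Seven letter names up from D: C.
A major seventh is 11 semitones; 11 semitones up from Db2 gives C3.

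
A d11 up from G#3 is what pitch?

C5

Four letters up from G (plus an octave) reaches C.
Moving 16 semitones up from G#3 (the size of a diminished eleventh) reaches C5.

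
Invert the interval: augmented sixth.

diminished third

Interval numbers invert to sum to nine: 6 + 3 = 9, so a sixth inverts to a third.
And augmented becomes diminished under inversion, so we get a diminished third.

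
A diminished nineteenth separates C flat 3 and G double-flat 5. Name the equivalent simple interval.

Subtracting seven from the interval number removes an octave: 19 − 14 = 5.
Quality carries through unchanged, so the simple form is a diminished fifth.

diminished fifth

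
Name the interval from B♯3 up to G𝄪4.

major sixth

B to G spans six letter names (B-C-D-E-F-G): a sixth.
The major sixth spans 9 semitones, and B#3 to G##4 is exactly 9 semitones — so this is a major sixth.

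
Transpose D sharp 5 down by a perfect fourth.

A sharp 4

The fourth takes the letter from D down to A.
Moving 5 semitones down from D#5 (the size of a perfect fourth) reaches A#4.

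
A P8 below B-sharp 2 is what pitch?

B-sharp 1

The letter stays B (same as the start), shifted an octave down.
Moving 12 semitones down from B#2 (the size of a perfect octave) reaches B#1.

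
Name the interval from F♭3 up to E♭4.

major seventh

F to E spans seven letter names (F-G-A-B-C-D-E): a seventh.
Fb3 to Eb4 is 11 semitones, matching the major seventh exactly, so the quality is major.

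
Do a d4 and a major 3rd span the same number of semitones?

Yes

Both span 4 semitones: a diminished fourth and a major third are the same chromatic distance.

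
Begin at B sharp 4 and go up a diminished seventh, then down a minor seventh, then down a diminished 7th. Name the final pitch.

B#4 up a diminished seventh → A5 (9 semitones).
A minor seventh down from A5 is B4.
A diminished seventh down from B4 is C##4.

C double-sharp 4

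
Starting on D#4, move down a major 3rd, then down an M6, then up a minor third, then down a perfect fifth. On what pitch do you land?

A major third down from D#4 is B3.
A major sixth down from B3 is D3.
D3 up a minor third → F3 (3 semitones).
A perfect fifth down from F3 is Bb2.

Bb2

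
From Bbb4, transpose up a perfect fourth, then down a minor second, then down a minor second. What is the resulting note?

A perfect fourth up from Bbb4 is Ebb5.
Ebb5 down a minor second → Db5 (1 semitone).
A minor second down from Db5 is C5.

C5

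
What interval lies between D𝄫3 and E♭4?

augmented ninth

D to E spans two letter names (D-E), plus an octave, so the interval is some kind of ninth.
A major ninth would be 14 semitones; Dbb3 to Eb4 is 15, one semitone wider, so the interval is augmented.
(Equivalently, a compound augmented second: an augmented second plus an octave.)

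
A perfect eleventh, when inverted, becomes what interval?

First reduce the compound perfect eleventh to its simple form, a perfect fourth.
Inverted interval numbers add to nine, so a fourth pairs with a fifth (4 + 5 = 9).
And perfect stays perfect under inversion, so we get a perfect fifth.

perfect 5th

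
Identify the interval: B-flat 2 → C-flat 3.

B to C spans two letter names (B-C): a second.
A major second would be 2 semitones, but Bb2 to Cb3 is 1 — one semitone narrower, making it a minor second.

minor second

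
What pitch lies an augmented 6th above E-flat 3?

C-sharp 4

The sixth takes the letter from E up to C.
Moving 10 semitones up from Eb3 (the size of an augmented sixth) reaches C#4.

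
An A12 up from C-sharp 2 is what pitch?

G-double-sharp 3

Five letters up from C (plus an octave) reaches G.
Moving 20 semitones up from C#2 (the size of an augmented twelfth) reaches G##3.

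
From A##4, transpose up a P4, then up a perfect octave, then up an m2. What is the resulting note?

E#6

A##4 up a perfect fourth → D##5 (5 semitones).
A perfect octave up from D##5 is D##6.
Up a minor second from D##6: E#6 (1 semitone up).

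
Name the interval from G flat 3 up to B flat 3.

G to B spans three letter names (G-A-B), so the interval is some kind of third.
Gb3 to Bb3 is 4 semitones, matching the major third exactly, so the quality is major.

major 3rd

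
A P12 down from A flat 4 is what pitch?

Five letters down from A (plus an octave) reaches D.
A perfect twelfth spans 19 semitones, so from Ab4 the target pitch is Db3.

D flat 3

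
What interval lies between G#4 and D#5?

G to D spans five letter names (G-A-B-C-D) — that makes it a fifth of some quality.
The perfect fifth spans 7 semitones, and G#4 to D#5 is exactly 7 semitones — so this is a perfect fifth.

perfect fifth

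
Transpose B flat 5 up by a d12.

Five letters up from B (plus an octave) reaches F.
A diminished twelfth is 18 semitones; 18 semitones up from Bb5 gives Fb7.

F flat 7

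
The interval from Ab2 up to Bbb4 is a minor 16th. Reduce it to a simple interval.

minor 2nd

Subtracting seven from the interval number removes an octave: 16 − 14 = 2.
So a minor sixteenth is 2 octaves plus a minor second. The quality is unchanged.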